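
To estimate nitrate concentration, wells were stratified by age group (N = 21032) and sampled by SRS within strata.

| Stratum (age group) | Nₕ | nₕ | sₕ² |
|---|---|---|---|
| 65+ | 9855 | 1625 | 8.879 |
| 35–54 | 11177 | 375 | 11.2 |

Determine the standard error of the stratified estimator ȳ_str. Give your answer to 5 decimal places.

Var(ȳ_str) = Σₕ Wₕ²(1 − fₕ)sₕ²/nₕ with Wₕ = Nₕ/N, N = 21032.
65+: Wₕ = 0.46857170; term = 0.46857170²·(1 − 0.16489092)·8.879/1625 = 0.0010018576.
35–54: Wₕ = 0.53142830; term = 0.53142830²·(1 − 0.03355104)·11.2/375 = 0.0081518285.
Sum = 0.0091536861.
SE = √(0.0091536861) = 0.09567.

0.09567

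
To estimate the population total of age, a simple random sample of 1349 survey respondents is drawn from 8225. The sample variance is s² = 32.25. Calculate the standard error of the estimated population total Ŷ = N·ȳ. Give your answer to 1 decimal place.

Var(Ŷ) = N²·Var(ȳ) = N²·(1 − n/N)·s²/n.
f = 1349/8225 = 0.16401216; Var(ȳ) = 0.83598784·32.25/1349 = 0.019985625.
Var(Ŷ) = 8225² · 0.019985625 = 1.35204 × 10^6.
SE(Ŷ) = √(1.35204 × 10^6) = 1162.8.

1162.8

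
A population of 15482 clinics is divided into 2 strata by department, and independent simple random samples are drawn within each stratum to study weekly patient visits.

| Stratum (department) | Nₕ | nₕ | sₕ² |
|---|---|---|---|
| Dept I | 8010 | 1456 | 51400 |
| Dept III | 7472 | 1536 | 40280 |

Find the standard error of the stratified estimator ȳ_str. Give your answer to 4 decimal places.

Var(ȳ_str) = Σₕ Wₕ²(1 − fₕ)sₕ²/nₕ with Wₕ = Nₕ/N, N = 15482.
Dept I: Wₕ = 0.51737502; term = 0.51737502²·(1 − 0.18177278)·51400/1456 = 7.7319061.
Dept III: Wₕ = 0.48262498; term = 0.48262498²·(1 − 0.20556745)·40280/1536 = 4.8526043.
Sum = 12.58451.
SE = √(12.58451) = 3.5475.

3.5475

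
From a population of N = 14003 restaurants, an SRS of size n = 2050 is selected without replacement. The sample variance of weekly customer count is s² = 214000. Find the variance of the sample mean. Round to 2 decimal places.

Under SRS without replacement, Var(ȳ) = (1 − f)·s²/n with f = n/N = 2050/14003 = 0.14639720.
Var(ȳ) = (1 − 0.14639720)·214000/2050 = 0.85360280·104.39024 = 89.107804.

89.11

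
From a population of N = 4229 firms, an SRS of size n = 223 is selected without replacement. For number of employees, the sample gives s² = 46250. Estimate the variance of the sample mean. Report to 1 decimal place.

Under SRS without replacement, Var(ȳ) = (1 − f)·s²/n with f = n/N = 223/4229 = 0.05273114.
Var(ȳ) = (1 − 0.05273114)·46250/223 = 0.94726886·207.3991 = 196.46271.

196.5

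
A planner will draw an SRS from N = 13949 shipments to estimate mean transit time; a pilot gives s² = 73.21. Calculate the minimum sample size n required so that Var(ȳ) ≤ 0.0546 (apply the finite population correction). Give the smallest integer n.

1224

Without fpc, n₀ = s²/D = 73.21/0.0546 = 1340.8425.
With fpc, (1 − n/N)·s²/n ≤ D requires n ≥ n₀/(1 + n₀/N) = 1340.8425/(1 + 1340.8425/13949) = 1223.2573.
Rounding up, n = 1224.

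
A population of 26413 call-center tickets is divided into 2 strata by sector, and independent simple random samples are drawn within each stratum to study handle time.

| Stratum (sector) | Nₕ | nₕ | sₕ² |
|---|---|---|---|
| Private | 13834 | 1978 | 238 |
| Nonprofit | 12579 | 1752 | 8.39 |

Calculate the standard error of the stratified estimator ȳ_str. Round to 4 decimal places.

Var(ȳ_str) = Σₕ Wₕ²(1 − fₕ)sₕ²/nₕ with Wₕ = Nₕ/N, N = 26413.
Private: Wₕ = 0.52375724; term = 0.52375724²·(1 − 0.14298106)·238/1978 = 0.02828793.
Nonprofit: Wₕ = 0.47624276; term = 0.47624276²·(1 − 0.13927975)·8.39/1752 = 9.3486016 × 10^-4.
Sum = 0.02922279.
SE = √(0.02922279) = 0.1709.

0.1709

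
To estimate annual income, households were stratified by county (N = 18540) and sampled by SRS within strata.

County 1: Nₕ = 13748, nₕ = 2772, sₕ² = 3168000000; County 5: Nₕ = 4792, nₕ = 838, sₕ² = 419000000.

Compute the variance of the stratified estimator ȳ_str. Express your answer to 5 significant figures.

Var(ȳ_str) = Σₕ Wₕ²(1 − fₕ)sₕ²/nₕ with Wₕ = Nₕ/N, N = 18540.
County 1: Wₕ = 0.74153182; term = 0.74153182²·(1 − 0.20162933)·3168000000/2772 = 501713.87.
County 5: Wₕ = 0.25846818; term = 0.25846818²·(1 − 0.17487479)·419000000/838 = 27561.574.
Sum = 529275.44.

529280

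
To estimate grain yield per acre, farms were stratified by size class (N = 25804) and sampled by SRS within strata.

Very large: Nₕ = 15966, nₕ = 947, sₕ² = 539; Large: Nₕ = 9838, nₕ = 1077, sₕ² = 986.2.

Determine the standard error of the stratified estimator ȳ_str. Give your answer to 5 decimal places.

Var(ȳ_str) = Σₕ Wₕ²(1 − fₕ)sₕ²/nₕ with Wₕ = Nₕ/N, N = 25804.
Very large: Wₕ = 0.61874128; term = 0.61874128²·(1 − 0.05931354)·539/947 = 0.20497546.
Large: Wₕ = 0.38125872; term = 0.38125872²·(1 − 0.10947347)·986.2/1077 = 0.11853203.
Sum = 0.32350749.
SE = √(0.32350749) = 0.56878.

0.56878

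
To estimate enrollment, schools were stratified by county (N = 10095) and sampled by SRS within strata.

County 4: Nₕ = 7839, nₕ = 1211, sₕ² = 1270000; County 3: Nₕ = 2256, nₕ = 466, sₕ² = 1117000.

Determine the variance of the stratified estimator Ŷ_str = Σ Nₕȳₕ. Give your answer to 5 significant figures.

Var(Ŷ_str) = Σₕ Nₕ²(1 − fₕ)sₕ²/nₕ.
County 4: 7839²·(1 − 1211/7839)·1270000/1211 = 5.4488235 × 10^10.
County 3: 2256²·(1 − 466/2256)·1117000/466 = 9.6796439 × 10^9.
Sum = 6.4167879 × 10^10.

6.4168 × 10^10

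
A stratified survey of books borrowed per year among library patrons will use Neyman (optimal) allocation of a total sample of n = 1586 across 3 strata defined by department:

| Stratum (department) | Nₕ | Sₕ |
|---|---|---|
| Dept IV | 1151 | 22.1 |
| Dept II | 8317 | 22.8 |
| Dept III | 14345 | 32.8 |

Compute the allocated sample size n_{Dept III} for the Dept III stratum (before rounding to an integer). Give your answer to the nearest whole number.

Neyman allocation: nₕ = n·NₕSₕ / Σⱼ NⱼSⱼ.
Σ NⱼSⱼ = 1151·22.1 + 8317·22.8 + 14345·32.8 = 685580.7.
n_{Dept III} = 1586·14345·32.8 / 685580.7 = 1088.

1088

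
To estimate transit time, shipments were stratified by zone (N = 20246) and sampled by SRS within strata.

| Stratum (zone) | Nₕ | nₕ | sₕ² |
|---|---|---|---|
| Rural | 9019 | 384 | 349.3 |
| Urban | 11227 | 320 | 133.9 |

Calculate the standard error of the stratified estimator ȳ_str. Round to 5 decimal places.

0.54574

Var(ȳ_str) = Σₕ Wₕ²(1 − fₕ)sₕ²/nₕ with Wₕ = Nₕ/N, N = 20246.
Rural: Wₕ = 0.44547071; term = 0.44547071²·(1 − 0.04257678)·349.3/384 = 0.17282622.
Urban: Wₕ = 0.55452929; term = 0.55452929²·(1 − 0.02850272)·133.9/320 = 0.12500321.
Sum = 0.29782943.
SE = √(0.29782943) = 0.54574.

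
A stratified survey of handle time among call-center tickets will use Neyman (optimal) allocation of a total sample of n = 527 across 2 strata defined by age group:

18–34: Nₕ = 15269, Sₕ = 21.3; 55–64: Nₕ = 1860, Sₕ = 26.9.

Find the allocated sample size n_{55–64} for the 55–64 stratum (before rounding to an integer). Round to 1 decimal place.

70.3

Neyman allocation: nₕ = n·NₕSₕ / Σⱼ NⱼSⱼ.
Σ NⱼSⱼ = 15269·21.3 + 1860·26.9 = 375263.7.
n_{55–64} = 527·1860·26.9 / 375263.7 = 70.3.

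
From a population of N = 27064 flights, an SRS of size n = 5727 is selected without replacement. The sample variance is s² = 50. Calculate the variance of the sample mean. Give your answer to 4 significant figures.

0.006883

Under SRS without replacement, Var(ȳ) = (1 − f)·s²/n with f = n/N = 5727/27064 = 0.21160952.
Var(ȳ) = (1 − 0.21160952)·50/5727 = 0.78839048·0.0087305745 = 0.0068831018.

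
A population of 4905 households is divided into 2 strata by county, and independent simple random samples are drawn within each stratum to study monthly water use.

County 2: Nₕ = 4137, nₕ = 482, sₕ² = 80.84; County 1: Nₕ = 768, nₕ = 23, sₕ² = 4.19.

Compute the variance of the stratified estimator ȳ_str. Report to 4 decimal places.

0.1097

Var(ȳ_str) = Σₕ Wₕ²(1 − fₕ)sₕ²/nₕ with Wₕ = Nₕ/N, N = 4905.
County 2: Wₕ = 0.84342508; term = 0.84342508²·(1 − 0.11650955)·80.84/482 = 0.10540814.
County 1: Wₕ = 0.15657492; term = 0.15657492²·(1 − 0.02994792)·4.19/23 = 0.0043323712.
Sum = 0.10974051.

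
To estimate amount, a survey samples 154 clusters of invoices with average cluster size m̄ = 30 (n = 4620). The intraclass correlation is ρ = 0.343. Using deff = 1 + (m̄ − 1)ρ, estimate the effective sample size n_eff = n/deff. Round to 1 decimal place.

422.0

deff = 1 + (30 − 1)·0.343 = 1 + 9.947 = 10.947.
n_eff = 4620 / 10.947 = 422.0.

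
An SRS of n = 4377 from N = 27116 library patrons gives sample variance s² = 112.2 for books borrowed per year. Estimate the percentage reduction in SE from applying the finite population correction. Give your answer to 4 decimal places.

f = n/N = 4377/27116 = 0.16141761.
SE_no-fpc = √(s²/n) = 0.1601062; SE_fpc = √((1−f)s²/n) = 0.14661588.
Ratio = √(1−f) = 0.91574144. Reduction = 100·(1 − 0.91574144) = 8.4259%.

8.4259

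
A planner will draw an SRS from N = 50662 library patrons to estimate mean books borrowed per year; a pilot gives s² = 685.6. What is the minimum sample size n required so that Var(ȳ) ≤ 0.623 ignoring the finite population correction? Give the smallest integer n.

1101

Without fpc, n₀ = s²/D = 685.6/0.623 = 1100.4815.
Rounding up, n = 1101.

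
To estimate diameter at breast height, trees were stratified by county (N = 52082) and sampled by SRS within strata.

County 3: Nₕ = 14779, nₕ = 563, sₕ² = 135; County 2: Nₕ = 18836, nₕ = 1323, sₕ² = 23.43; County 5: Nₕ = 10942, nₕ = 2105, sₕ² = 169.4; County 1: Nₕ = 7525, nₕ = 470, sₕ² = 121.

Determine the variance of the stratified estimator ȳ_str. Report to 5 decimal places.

Var(ȳ_str) = Σₕ Wₕ²(1 − fₕ)sₕ²/nₕ with Wₕ = Nₕ/N, N = 52082.
County 3: Wₕ = 0.28376406; term = 0.28376406²·(1 − 0.03809459)·135/563 = 0.018572593.
County 2: Wₕ = 0.36166046; term = 0.36166046²·(1 − 0.07023784)·23.43/1323 = 0.0021537057.
County 5: Wₕ = 0.21009178; term = 0.21009178²·(1 − 0.19237799)·169.4/2105 = 0.0028687161.
County 1: Wₕ = 0.14448370; term = 0.14448370²·(1 − 0.06245847)·121/470 = 0.0050386678.
Sum = 0.028633683.

0.02863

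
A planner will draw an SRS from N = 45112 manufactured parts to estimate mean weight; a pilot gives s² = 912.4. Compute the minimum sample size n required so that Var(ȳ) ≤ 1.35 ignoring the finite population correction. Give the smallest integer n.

Without fpc, n₀ = s²/D = 912.4/1.35 = 675.8519.
Rounding up, n = 676.

676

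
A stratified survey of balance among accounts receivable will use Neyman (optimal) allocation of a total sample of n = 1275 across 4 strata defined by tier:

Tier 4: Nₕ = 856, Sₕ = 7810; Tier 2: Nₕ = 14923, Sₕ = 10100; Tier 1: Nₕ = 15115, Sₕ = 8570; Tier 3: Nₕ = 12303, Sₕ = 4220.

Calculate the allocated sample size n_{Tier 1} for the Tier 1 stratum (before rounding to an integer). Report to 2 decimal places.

487.39

Neyman allocation: nₕ = n·NₕSₕ / Σⱼ NⱼSⱼ.
Σ NⱼSⱼ = 856·7810 + 14923·10100 + 15115·8570 + 12303·4220 = 3.3886187 × 10^8.
n_{Tier 1} = 1275·15115·8570 / (3.3886187 × 10^8) = 487.39.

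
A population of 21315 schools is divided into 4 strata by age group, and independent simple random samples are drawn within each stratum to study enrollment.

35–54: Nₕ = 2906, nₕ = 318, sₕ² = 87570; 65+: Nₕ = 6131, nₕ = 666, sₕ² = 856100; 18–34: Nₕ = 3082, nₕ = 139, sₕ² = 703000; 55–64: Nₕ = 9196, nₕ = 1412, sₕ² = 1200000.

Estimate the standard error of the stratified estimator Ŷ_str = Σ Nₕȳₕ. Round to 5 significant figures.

Var(Ŷ_str) = Σₕ Nₕ²(1 − fₕ)sₕ²/nₕ.
35–54: 2906²·(1 − 318/2906)·87570/318 = 2.0710382 × 10^9.
65+: 6131²·(1 − 666/6131)·856100/666 = 4.306969 × 10^10.
18–34: 3082²·(1 − 139/3082)·703000/139 = 4.5873663 × 10^10.
55–64: 9196²·(1 − 1412/9196)·1200000/1412 = 6.0834275 × 10^10.
Sum = 1.5184867 × 10^11.
SE = √(1.5184867 × 10^11) = 389680.

389680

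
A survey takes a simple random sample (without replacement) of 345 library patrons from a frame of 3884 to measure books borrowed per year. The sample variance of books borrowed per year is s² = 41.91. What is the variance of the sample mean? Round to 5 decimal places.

Under SRS without replacement, Var(ȳ) = (1 − f)·s²/n with f = n/N = 345/3884 = 0.08882595.
Var(ȳ) = (1 − 0.08882595)·41.91/345 = 0.91117405·0.12147826 = 0.11068784.

0.11069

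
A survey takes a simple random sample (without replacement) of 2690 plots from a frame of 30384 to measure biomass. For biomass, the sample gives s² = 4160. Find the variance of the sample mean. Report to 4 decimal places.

Under SRS without replacement, Var(ȳ) = (1 − f)·s²/n with f = n/N = 2690/30384 = 0.08853344.
Var(ȳ) = (1 − 0.08853344)·4160/2690 = 0.91146656·1.5464684 = 1.4095542.

1.4096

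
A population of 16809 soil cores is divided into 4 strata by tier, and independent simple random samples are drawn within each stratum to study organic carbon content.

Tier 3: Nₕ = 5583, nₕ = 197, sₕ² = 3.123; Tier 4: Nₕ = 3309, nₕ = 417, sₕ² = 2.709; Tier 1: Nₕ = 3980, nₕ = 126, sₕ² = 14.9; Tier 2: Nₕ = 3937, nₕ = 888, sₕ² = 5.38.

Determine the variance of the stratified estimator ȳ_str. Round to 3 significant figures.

Var(ȳ_str) = Σₕ Wₕ²(1 − fₕ)sₕ²/nₕ with Wₕ = Nₕ/N, N = 16809.
Tier 3: Wₕ = 0.33214349; term = 0.33214349²·(1 − 0.03528569)·3.123/197 = 0.0016871589.
Tier 4: Wₕ = 0.19685883; term = 0.19685883²·(1 − 0.12601995)·2.709/417 = 2.2003119 × 10^-4.
Tier 1: Wₕ = 0.23677792; term = 0.23677792²·(1 − 0.03165829)·14.9/126 = 0.0064198776.
Tier 2: Wₕ = 0.23421976; term = 0.23421976²·(1 − 0.22555245)·5.38/888 = 2.5739991 × 10^-4.
Sum = 0.0085844676.

0.00858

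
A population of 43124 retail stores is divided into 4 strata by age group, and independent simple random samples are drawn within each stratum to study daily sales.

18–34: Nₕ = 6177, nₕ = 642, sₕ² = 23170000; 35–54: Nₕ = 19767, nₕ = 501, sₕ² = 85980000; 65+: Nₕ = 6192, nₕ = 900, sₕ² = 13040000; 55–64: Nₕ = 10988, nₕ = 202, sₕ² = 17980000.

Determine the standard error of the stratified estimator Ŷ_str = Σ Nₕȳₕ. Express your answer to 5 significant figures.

Var(Ŷ_str) = Σₕ Nₕ²(1 − fₕ)sₕ²/nₕ.
18–34: 6177²·(1 − 642/6177)·23170000/642 = 1.2339178 × 10^12.
35–54: 19767²·(1 − 501/19767)·85980000/501 = 6.5356989 × 10^13.
65+: 6192²·(1 − 900/6192)·13040000/900 = 4.7477284 × 10^11.
55–64: 10988²·(1 − 202/10988)·17980000/202 = 1.0549148 × 10^13.
Sum = 7.7614828 × 10^13.
SE = √(7.7614828 × 10^13) = 8.8099 × 10^6.

8.8099 × 10^6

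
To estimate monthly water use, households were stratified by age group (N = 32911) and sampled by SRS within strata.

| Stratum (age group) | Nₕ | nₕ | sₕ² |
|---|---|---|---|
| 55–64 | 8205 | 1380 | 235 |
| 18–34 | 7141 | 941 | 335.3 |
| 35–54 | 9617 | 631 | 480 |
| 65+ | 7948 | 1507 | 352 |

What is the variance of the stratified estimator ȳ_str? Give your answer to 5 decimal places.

Var(ȳ_str) = Σₕ Wₕ²(1 − fₕ)sₕ²/nₕ with Wₕ = Nₕ/N, N = 32911.
55–64: Wₕ = 0.24930874; term = 0.24930874²·(1 − 0.16819013)·235/1380 = 0.0088041587.
18–34: Wₕ = 0.21697913; term = 0.21697913²·(1 − 0.13177426)·335.3/941 = 0.014565067.
35–54: Wₕ = 0.29221233; term = 0.29221233²·(1 − 0.06561298)·480/631 = 0.060692601.
65+: Wₕ = 0.24149980; term = 0.24149980²·(1 − 0.18960745)·352/1507 = 0.011039729.
Sum = 0.095101556.

0.09510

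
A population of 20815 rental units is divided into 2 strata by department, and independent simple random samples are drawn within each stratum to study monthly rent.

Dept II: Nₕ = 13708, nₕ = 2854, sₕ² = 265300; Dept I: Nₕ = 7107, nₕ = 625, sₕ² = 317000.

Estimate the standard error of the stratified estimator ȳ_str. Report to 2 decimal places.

9.27

Var(ȳ_str) = Σₕ Wₕ²(1 − fₕ)sₕ²/nₕ with Wₕ = Nₕ/N, N = 20815.
Dept II: Wₕ = 0.65856354; term = 0.65856354²·(1 − 0.20819959)·265300/2854 = 31.922314.
Dept I: Wₕ = 0.34143646; term = 0.34143646²·(1 − 0.08794147)·317000/625 = 53.928924.
Sum = 85.851238.
SE = √(85.851238) = 9.27.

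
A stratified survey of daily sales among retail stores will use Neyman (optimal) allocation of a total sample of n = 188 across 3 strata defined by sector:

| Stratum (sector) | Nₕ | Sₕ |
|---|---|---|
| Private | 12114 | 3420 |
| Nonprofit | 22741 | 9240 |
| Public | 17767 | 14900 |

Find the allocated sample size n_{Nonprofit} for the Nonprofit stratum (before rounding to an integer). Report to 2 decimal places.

Neyman allocation: nₕ = n·NₕSₕ / Σⱼ NⱼSⱼ.
Σ NⱼSⱼ = 12114·3420 + 22741·9240 + 17767·14900 = 5.1628502 × 10^8.
n_{Nonprofit} = 188·22741·9240 / (5.1628502 × 10^8) = 76.52.

76.52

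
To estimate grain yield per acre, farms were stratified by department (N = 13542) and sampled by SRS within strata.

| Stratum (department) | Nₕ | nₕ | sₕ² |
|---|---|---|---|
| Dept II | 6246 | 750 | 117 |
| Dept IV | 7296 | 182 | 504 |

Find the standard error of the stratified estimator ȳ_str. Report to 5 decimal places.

0.90165

Var(ȳ_str) = Σₕ Wₕ²(1 − fₕ)sₕ²/nₕ with Wₕ = Nₕ/N, N = 13542.
Dept II: Wₕ = 0.46123172; term = 0.46123172²·(1 − 0.12007685)·117/750 = 0.02920167.
Dept IV: Wₕ = 0.53876828; term = 0.53876828²·(1 − 0.02494518)·504/182 = 0.78377646.
Sum = 0.81297813.
SE = √(0.81297813) = 0.90165.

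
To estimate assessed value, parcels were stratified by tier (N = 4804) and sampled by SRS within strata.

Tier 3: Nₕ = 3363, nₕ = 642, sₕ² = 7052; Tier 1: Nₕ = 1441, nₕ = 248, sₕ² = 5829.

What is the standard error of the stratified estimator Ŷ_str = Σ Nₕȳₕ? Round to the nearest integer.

11871

Var(Ŷ_str) = Σₕ Nₕ²(1 − fₕ)sₕ²/nₕ.
Tier 3: 3363²·(1 − 642/3363)·7052/642 = 1.0051542 × 10^8.
Tier 1: 1441²·(1 − 248/1441)·5829/248 = 4.0406087 × 10^7.
Sum = 1.4092151 × 10^8.
SE = √(1.4092151 × 10^8) = 11871.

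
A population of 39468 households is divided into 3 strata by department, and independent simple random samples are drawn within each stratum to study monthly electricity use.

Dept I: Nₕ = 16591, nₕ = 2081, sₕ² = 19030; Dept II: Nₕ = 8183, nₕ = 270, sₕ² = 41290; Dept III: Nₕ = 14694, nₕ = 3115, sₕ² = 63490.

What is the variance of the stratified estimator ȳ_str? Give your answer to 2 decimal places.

Var(ȳ_str) = Σₕ Wₕ²(1 − fₕ)sₕ²/nₕ with Wₕ = Nₕ/N, N = 39468.
Dept I: Wₕ = 0.42036587; term = 0.42036587²·(1 − 0.12542945)·19030/2081 = 1.4132417.
Dept II: Wₕ = 0.20733252; term = 0.20733252²·(1 − 0.03299523)·41290/270 = 6.3568885.
Dept III: Wₕ = 0.37230161; term = 0.37230161²·(1 − 0.21199129)·63490/3115 = 2.2262202.
Sum = 9.9963504.

10.00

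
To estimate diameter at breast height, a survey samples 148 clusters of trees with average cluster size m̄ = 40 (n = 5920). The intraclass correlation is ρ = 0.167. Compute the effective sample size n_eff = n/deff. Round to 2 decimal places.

787.97

deff = 1 + (40 − 1)·0.167 = 1 + 6.513 = 7.513.
n_eff = 5920 / 7.513 = 787.97.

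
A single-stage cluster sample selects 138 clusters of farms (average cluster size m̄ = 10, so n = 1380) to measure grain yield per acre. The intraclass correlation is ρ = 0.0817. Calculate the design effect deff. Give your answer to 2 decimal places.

1.74

deff = 1 + (10 − 1)·0.0817 = 1 + 0.7353 = 1.7353.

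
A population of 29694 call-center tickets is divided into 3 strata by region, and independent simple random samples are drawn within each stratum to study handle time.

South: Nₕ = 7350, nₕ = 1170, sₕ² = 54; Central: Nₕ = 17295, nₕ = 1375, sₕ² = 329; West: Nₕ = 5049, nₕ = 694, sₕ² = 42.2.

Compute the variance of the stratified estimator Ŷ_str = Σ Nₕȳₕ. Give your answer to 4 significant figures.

6.931 × 10^7

Var(Ŷ_str) = Σₕ Nₕ²(1 − fₕ)sₕ²/nₕ.
South: 7350²·(1 − 1170/7350)·54/1170 = 2.0964462 × 10^6.
Central: 17295²·(1 − 1375/17295)·329/1375 = 6.5880491 × 10^7.
West: 5049²·(1 − 694/5049)·42.2/694 = 1.3370465 × 10^6.
Sum = 6.9313984 × 10^7.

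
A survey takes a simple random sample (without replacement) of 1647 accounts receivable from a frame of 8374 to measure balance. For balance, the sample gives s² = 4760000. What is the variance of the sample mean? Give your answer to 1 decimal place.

Under SRS without replacement, Var(ȳ) = (1 − f)·s²/n with f = n/N = 1647/8374 = 0.19668020.
Var(ȳ) = (1 − 0.19668020)·4760000/1647 = 0.80331980·2890.1032 = 2321.6771.

2321.7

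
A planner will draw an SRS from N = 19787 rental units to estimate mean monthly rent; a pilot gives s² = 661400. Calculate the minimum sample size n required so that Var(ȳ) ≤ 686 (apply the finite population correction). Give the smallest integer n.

Without fpc, n₀ = s²/D = 661400/686 = 964.1399.
With fpc, (1 − n/N)·s²/n ≤ D requires n ≥ n₀/(1 + n₀/N) = 964.1399/(1 + 964.1399/19787) = 919.3440.
Rounding up, n = 920.

920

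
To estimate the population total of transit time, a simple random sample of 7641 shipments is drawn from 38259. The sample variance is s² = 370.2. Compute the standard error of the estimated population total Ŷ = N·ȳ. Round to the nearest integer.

7534

Var(Ŷ) = N²·Var(ȳ) = N²·(1 − n/N)·s²/n.
f = 7641/38259 = 0.19971771; Var(ȳ) = 0.80028229·370.2/7641 = 0.038773001.
Var(Ŷ) = 38259² · 0.038773001 = 5.6754022 × 10^7.
SE(Ŷ) = √(5.6754022 × 10^7) = 7534.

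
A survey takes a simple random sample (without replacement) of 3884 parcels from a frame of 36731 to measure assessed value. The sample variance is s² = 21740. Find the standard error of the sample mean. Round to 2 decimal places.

Under SRS without replacement, Var(ȳ) = (1 − f)·s²/n with f = n/N = 3884/36731 = 0.10574174.
Var(ȳ) = (1 − 0.10574174)·21740/3884 = 0.89425826·5.5973223 = 5.0054517.
SE(ȳ) = √(5.0054517) = 2.24.

2.24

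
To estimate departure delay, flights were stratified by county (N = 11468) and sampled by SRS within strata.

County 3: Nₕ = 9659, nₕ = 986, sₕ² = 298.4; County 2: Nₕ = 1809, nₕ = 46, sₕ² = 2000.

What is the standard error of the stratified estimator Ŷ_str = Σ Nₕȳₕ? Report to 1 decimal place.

12806.9

Var(Ŷ_str) = Σₕ Nₕ²(1 − fₕ)sₕ²/nₕ.
County 3: 9659²·(1 − 986/9659)·298.4/986 = 2.5352653 × 10^7.
County 2: 1809²·(1 − 46/1809)·2000/46 = 1.3866378 × 10^8.
Sum = 1.6401643 × 10^8.
SE = √(1.6401643 × 10^8) = 12806.9.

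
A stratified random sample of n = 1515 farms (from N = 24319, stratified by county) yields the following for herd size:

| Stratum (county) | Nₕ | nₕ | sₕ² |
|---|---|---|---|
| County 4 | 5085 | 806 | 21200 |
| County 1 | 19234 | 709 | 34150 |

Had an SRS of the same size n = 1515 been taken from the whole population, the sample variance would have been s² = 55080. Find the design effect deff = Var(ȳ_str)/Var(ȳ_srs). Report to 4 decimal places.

Var(ȳ_str) = Σ Wₕ²(1−fₕ)sₕ²/nₕ with Wₕ = Nₕ/24319:
  County 4: (5085/24319)²·(1−806/5085)·21200/806 = 0.96770423
  County 1: (19234/24319)²·(1−709/19234)·34150/709 = 29.018895
  → Var(ȳ_str) = 29.986599.
Var(ȳ_srs) = (1 − 1515/24319)·55080/1515 = 34.09154.
deff = 29.986599 / 34.09154 = 0.8796.

0.8796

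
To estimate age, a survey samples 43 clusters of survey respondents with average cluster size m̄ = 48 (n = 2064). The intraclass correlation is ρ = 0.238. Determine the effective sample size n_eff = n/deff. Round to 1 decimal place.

169.4

deff = 1 + (48 − 1)·0.238 = 1 + 11.186 = 12.186.
n_eff = 2064 / 12.186 = 169.4.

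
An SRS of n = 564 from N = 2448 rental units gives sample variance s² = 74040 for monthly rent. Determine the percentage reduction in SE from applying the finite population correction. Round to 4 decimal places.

f = n/N = 564/2448 = 0.23039216.
SE_no-fpc = √(s²/n) = 11.4576; SE_fpc = √((1−f)s²/n) = 10.051443.
Ratio = √(1−f) = 0.87727296. Reduction = 100·(1 − 0.87727296) = 12.2727%.

12.2727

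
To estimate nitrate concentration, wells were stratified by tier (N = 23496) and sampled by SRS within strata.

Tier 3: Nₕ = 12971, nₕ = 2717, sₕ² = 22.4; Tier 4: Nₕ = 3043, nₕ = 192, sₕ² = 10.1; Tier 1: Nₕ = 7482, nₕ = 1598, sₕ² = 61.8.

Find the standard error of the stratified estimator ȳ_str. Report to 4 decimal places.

0.0768

Var(ȳ_str) = Σₕ Wₕ²(1 − fₕ)sₕ²/nₕ with Wₕ = Nₕ/N, N = 23496.
Tier 3: Wₕ = 0.55205141; term = 0.55205141²·(1 − 0.20946727)·22.4/2717 = 0.0019862654.
Tier 4: Wₕ = 0.12951141; term = 0.12951141²·(1 − 0.06309563)·10.1/192 = 8.2666861 × 10^-4.
Tier 1: Wₕ = 0.31843718; term = 0.31843718²·(1 − 0.21357926)·61.8/1598 = 0.0030839988.
Sum = 0.0058969328.
SE = √(0.0058969328) = 0.0768.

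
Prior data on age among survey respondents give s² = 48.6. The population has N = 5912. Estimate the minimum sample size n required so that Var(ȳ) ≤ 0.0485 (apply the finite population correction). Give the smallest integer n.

857

Without fpc, n₀ = s²/D = 48.6/0.0485 = 1002.0619.
With fpc, (1 − n/N)·s²/n ≤ D requires n ≥ n₀/(1 + n₀/N) = 1002.0619/(1 + 1002.0619/5912) = 856.8321.
Rounding up, n = 857.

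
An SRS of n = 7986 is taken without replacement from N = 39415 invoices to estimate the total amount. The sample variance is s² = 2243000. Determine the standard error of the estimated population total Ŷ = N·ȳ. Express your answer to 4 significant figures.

Var(Ŷ) = N²·Var(ȳ) = N²·(1 − n/N)·s²/n.
f = 7986/39415 = 0.20261322; Var(ȳ) = 0.79738678·2243000/7986 = 223.95925.
Var(Ŷ) = 39415² · 223.95925 = 3.4793015 × 10^11.
SE(Ŷ) = √(3.4793015 × 10^11) = 589900.

589900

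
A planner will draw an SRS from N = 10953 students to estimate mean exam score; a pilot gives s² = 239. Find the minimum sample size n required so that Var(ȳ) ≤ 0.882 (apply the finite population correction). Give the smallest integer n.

265

Without fpc, n₀ = s²/D = 239/0.882 = 270.9751.
With fpc, (1 − n/N)·s²/n ≤ D requires n ≥ n₀/(1 + n₀/N) = 270.9751/(1 + 270.9751/10953) = 264.4331.
Rounding up, n = 265.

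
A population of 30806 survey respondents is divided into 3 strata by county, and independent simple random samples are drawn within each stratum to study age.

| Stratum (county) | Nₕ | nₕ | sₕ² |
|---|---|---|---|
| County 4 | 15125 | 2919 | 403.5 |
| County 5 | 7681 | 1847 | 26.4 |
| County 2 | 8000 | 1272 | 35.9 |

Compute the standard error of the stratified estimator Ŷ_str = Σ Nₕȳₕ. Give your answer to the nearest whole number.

Var(Ŷ_str) = Σₕ Nₕ²(1 − fₕ)sₕ²/nₕ.
County 4: 15125²·(1 − 2919/15125)·403.5/2919 = 2.5519854 × 10^7.
County 5: 7681²·(1 − 1847/7681)·26.4/1847 = 640503.08.
County 2: 8000²·(1 − 1272/8000)·35.9/1272 = 1.5190893 × 10^6.
Sum = 2.7679446 × 10^7.
SE = √(2.7679446 × 10^7) = 5261.

5261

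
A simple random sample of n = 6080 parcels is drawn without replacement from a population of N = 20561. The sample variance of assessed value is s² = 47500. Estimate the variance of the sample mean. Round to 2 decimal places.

Under SRS without replacement, Var(ȳ) = (1 − f)·s²/n with f = n/N = 6080/20561 = 0.29570546.
Var(ȳ) = (1 − 0.29570546)·47500/6080 = 0.70429454·7.8125 = 5.5023011.

5.50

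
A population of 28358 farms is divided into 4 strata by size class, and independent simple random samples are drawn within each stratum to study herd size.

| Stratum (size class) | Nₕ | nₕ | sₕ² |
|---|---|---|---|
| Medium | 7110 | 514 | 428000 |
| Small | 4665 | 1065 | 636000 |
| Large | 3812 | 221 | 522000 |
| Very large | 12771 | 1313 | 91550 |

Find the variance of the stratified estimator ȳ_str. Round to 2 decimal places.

Var(ȳ_str) = Σₕ Wₕ²(1 − fₕ)sₕ²/nₕ with Wₕ = Nₕ/N, N = 28358.
Medium: Wₕ = 0.25072290; term = 0.25072290²·(1 − 0.07229255)·428000/514 = 48.560114.
Small: Wₕ = 0.16450384; term = 0.16450384²·(1 − 0.22829582)·636000/1065 = 12.471264.
Large: Wₕ = 0.13442415; term = 0.13442415²·(1 − 0.05797482)·522000/221 = 40.206413.
Very large: Wₕ = 0.45034911; term = 0.45034911²·(1 − 0.10281106)·91550/1313 = 12.687503.
Sum = 113.92529.

113.93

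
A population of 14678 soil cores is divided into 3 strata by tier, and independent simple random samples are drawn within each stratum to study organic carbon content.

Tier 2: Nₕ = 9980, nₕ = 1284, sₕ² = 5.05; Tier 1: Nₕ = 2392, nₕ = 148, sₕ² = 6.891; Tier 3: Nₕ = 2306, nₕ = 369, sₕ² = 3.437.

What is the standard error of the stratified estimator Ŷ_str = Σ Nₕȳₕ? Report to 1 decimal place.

Var(Ŷ_str) = Σₕ Nₕ²(1 − fₕ)sₕ²/nₕ.
Tier 2: 9980²·(1 − 1284/9980)·5.05/1284 = 341331.55.
Tier 1: 2392²·(1 − 148/2392)·6.891/148 = 249922.04.
Tier 3: 2306²·(1 − 369/2306)·3.437/369 = 41604.671.
Sum = 632858.26.
SE = √(632858.26) = 795.5.

795.5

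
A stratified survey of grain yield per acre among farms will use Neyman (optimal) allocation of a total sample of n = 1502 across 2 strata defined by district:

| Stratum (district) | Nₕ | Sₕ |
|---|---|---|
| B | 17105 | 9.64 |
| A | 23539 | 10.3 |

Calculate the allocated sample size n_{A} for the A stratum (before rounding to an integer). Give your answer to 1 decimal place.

894.0

Neyman allocation: nₕ = n·NₕSₕ / Σⱼ NⱼSⱼ.
Σ NⱼSⱼ = 17105·9.64 + 23539·10.3 = 407343.9.
n_{A} = 1502·23539·10.3 / 407343.9 = 894.0.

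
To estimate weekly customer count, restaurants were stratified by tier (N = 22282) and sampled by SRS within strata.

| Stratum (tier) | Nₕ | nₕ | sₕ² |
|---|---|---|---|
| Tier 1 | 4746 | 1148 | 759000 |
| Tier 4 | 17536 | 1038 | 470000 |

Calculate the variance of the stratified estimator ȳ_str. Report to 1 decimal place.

286.6

Var(ȳ_str) = Σₕ Wₕ²(1 − fₕ)sₕ²/nₕ with Wₕ = Nₕ/N, N = 22282.
Tier 1: Wₕ = 0.21299704; term = 0.21299704²·(1 − 0.24188791)·759000/1148 = 22.739475.
Tier 4: Wₕ = 0.78700296; term = 0.78700296²·(1 − 0.05919252)·470000/1038 = 263.84812.
Sum = 286.5876.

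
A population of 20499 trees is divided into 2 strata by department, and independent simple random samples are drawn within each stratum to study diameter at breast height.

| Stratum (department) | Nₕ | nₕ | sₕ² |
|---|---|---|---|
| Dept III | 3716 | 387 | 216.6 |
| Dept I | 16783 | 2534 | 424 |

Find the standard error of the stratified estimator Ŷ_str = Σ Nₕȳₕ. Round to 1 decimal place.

6851.1

Var(Ŷ_str) = Σₕ Nₕ²(1 − fₕ)sₕ²/nₕ.
Dept III: 3716²·(1 − 387/3716)·216.6/387 = 6.92368 × 10^6.
Dept I: 16783²·(1 − 2534/16783)·424/2534 = 4.0014116 × 10^7.
Sum = 4.6937796 × 10^7.
SE = √(4.6937796 × 10^7) = 6851.1.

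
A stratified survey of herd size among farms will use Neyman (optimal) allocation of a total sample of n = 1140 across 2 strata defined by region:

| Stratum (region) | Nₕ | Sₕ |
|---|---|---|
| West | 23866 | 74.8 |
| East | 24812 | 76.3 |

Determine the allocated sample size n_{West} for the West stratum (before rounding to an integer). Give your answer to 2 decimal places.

Neyman allocation: nₕ = n·NₕSₕ / Σⱼ NⱼSⱼ.
Σ NⱼSⱼ = 23866·74.8 + 24812·76.3 = 3.6783324 × 10^6.
n_{West} = 1140·23866·74.8 / (3.6783324 × 10^6) = 553.27.

553.27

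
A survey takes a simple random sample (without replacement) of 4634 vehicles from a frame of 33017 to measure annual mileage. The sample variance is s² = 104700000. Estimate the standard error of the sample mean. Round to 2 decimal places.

139.37

Under SRS without replacement, Var(ȳ) = (1 − f)·s²/n with f = n/N = 4634/33017 = 0.14035194.
Var(ȳ) = (1 − 0.14035194)·104700000/4634 = 0.85964806·22593.871 = 19422.778.
SE(ȳ) = √(19422.778) = 139.37.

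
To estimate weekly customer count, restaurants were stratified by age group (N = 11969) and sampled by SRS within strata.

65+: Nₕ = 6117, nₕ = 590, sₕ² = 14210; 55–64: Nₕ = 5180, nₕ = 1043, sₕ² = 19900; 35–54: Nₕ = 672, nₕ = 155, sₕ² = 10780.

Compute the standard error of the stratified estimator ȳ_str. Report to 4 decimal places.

Var(ȳ_str) = Σₕ Wₕ²(1 − fₕ)sₕ²/nₕ with Wₕ = Nₕ/N, N = 11969.
65+: Wₕ = 0.51107026; term = 0.51107026²·(1 − 0.09645251)·14210/590 = 5.6840027.
55–64: Wₕ = 0.43278469; term = 0.43278469²·(1 − 0.20135135)·19900/1043 = 2.8540943.
35–54: Wₕ = 0.05614504; term = 0.05614504²·(1 − 0.23065476)·10780/155 = 0.1686674.
Sum = 8.7067644.
SE = √(8.7067644) = 2.9507.

2.9507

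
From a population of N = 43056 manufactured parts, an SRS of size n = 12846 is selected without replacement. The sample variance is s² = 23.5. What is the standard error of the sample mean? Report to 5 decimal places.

Under SRS without replacement, Var(ȳ) = (1 − f)·s²/n with f = n/N = 12846/43056 = 0.29835563.
Var(ȳ) = (1 − 0.29835563)·23.5/12846 = 0.70164437·0.0018293632 = 0.0012835624.
SE(ȳ) = √(0.0012835624) = 0.03583.

0.03583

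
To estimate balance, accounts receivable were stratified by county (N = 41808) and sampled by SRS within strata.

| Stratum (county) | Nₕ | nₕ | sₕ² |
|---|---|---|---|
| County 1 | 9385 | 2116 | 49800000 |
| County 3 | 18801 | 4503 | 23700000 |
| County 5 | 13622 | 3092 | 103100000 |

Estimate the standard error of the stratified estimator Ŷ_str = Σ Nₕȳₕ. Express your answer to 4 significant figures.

Var(Ŷ_str) = Σₕ Nₕ²(1 − fₕ)sₕ²/nₕ.
County 1: 9385²·(1 − 2116/9385)·49800000/2116 = 1.6055455 × 10^12.
County 3: 18801²·(1 − 4503/18801)·23700000/4503 = 1.4148247 × 10^12.
County 5: 13622²·(1 − 3092/13622)·103100000/3092 = 4.7828684 × 10^12.
Sum = 7.8032386 × 10^12.
SE = √(7.8032386 × 10^12) = 2.793 × 10^6.

2.793 × 10^6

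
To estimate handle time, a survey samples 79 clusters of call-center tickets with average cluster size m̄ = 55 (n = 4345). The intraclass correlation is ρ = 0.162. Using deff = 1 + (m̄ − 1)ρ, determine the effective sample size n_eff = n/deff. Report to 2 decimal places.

445.73

deff = 1 + (55 − 1)·0.162 = 1 + 8.748 = 9.748.
n_eff = 4345 / 9.748 = 445.73.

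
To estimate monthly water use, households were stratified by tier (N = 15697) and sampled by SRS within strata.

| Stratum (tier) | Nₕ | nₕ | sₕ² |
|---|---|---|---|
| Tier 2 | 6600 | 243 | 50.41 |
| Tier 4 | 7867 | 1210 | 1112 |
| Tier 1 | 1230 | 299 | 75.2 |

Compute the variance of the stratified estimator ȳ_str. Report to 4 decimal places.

0.2318

Var(ȳ_str) = Σₕ Wₕ²(1 − fₕ)sₕ²/nₕ with Wₕ = Nₕ/N, N = 15697.
Tier 2: Wₕ = 0.42046251; term = 0.42046251²·(1 − 0.03681818)·50.41/243 = 0.035324275.
Tier 4: Wₕ = 0.50117857; term = 0.50117857²·(1 − 0.15380704)·1112/1210 = 0.19533218.
Tier 1: Wₕ = 0.07835892; term = 0.07835892²·(1 − 0.24308943)·75.2/299 = 0.0011688752.
Sum = 0.23182533.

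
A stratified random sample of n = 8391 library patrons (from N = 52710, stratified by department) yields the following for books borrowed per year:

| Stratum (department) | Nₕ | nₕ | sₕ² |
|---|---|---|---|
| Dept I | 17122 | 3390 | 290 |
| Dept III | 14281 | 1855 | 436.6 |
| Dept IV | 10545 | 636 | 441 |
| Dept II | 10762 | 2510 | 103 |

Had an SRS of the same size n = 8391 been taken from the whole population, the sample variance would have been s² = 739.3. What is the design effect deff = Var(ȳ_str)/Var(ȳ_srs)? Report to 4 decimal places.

0.6704

Var(ȳ_str) = Σ Wₕ²(1−fₕ)sₕ²/nₕ with Wₕ = Nₕ/52710:
  Dept I: (17122/52710)²·(1−3390/17122)·290/3390 = 0.0072393663
  Dept III: (14281/52710)²·(1−1855/14281)·436.6/1855 = 0.015032934
  Dept IV: (10545/52710)²·(1−636/10545)·441/636 = 0.026077854
  Dept II: (10762/52710)²·(1−2510/10762)·103/2510 = 0.0013116854
  → Var(ȳ_str) = 0.04966184.
Var(ȳ_srs) = (1 − 8391/52710)·739.3/8391 = 0.074080503.
deff = 0.04966184 / 0.074080503 = 0.6704.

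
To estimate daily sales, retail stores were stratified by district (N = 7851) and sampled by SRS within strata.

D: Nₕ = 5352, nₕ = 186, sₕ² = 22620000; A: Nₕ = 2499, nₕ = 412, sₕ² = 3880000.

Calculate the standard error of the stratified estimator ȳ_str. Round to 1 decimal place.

Var(ȳ_str) = Σₕ Wₕ²(1 − fₕ)sₕ²/nₕ with Wₕ = Nₕ/N, N = 7851.
D: Wₕ = 0.68169660; term = 0.68169660²·(1 − 0.03475336)·22620000/186 = 54550.685.
A: Wₕ = 0.31830340; term = 0.31830340²·(1 − 0.16486595)·3880000/412 = 796.84391.
Sum = 55347.529.
SE = √(55347.529) = 235.3.

235.3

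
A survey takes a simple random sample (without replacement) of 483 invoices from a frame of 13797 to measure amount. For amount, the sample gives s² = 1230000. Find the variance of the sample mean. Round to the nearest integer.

2457

Under SRS without replacement, Var(ȳ) = (1 − f)·s²/n with f = n/N = 483/13797 = 0.03500761.
Var(ȳ) = (1 − 0.03500761)·1230000/483 = 0.96499239·2546.5839 = 2457.434.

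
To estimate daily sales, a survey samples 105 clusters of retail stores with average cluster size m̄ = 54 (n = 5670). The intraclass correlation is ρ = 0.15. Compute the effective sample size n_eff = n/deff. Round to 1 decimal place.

deff = 1 + (54 − 1)·0.15 = 1 + 7.95 = 8.95.
n_eff = 5670 / 8.95 = 633.5.

633.5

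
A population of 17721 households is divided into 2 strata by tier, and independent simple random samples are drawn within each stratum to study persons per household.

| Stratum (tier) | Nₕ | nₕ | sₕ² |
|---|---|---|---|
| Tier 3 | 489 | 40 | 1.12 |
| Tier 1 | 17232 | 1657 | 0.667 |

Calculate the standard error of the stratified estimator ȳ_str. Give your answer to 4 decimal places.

0.0191

Var(ȳ_str) = Σₕ Wₕ²(1 − fₕ)sₕ²/nₕ with Wₕ = Nₕ/N, N = 17721.
Tier 3: Wₕ = 0.02759438; term = 0.02759438²·(1 − 0.08179959)·1.12/40 = 1.9576578 × 10^-5.
Tier 1: Wₕ = 0.97240562; term = 0.97240562²·(1 − 0.09615831)·0.667/1657 = 3.4402548 × 10^-4.
Sum = 3.6360206 × 10^-4.
SE = √(3.6360206 × 10^-4) = 0.0191.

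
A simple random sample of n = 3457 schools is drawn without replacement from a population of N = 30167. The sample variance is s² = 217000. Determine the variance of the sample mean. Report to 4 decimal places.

55.5779

Under SRS without replacement, Var(ȳ) = (1 − f)·s²/n with f = n/N = 3457/30167 = 0.11459542.
Var(ȳ) = (1 − 0.11459542)·217000/3457 = 0.88540458·62.771189 = 55.577898.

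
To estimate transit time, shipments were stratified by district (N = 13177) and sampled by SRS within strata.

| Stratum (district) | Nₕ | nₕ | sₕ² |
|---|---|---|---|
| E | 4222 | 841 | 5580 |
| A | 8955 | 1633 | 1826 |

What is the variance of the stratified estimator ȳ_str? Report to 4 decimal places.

Var(ȳ_str) = Σₕ Wₕ²(1 − fₕ)sₕ²/nₕ with Wₕ = Nₕ/N, N = 13177.
E: Wₕ = 0.32040677; term = 0.32040677²·(1 − 0.19919469)·5580/841 = 0.54546704.
A: Wₕ = 0.67959323; term = 0.67959323²·(1 − 0.18235623)·1826/1633 = 0.42225695.
Sum = 0.96772399.

0.9677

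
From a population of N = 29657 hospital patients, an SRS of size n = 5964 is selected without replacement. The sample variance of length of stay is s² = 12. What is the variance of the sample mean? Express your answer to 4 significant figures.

0.001607

Under SRS without replacement, Var(ȳ) = (1 − f)·s²/n with f = n/N = 5964/29657 = 0.20109923.
Var(ȳ) = (1 − 0.20109923)·12/5964 = 0.79890077·0.0020120724 = 0.0016074462.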